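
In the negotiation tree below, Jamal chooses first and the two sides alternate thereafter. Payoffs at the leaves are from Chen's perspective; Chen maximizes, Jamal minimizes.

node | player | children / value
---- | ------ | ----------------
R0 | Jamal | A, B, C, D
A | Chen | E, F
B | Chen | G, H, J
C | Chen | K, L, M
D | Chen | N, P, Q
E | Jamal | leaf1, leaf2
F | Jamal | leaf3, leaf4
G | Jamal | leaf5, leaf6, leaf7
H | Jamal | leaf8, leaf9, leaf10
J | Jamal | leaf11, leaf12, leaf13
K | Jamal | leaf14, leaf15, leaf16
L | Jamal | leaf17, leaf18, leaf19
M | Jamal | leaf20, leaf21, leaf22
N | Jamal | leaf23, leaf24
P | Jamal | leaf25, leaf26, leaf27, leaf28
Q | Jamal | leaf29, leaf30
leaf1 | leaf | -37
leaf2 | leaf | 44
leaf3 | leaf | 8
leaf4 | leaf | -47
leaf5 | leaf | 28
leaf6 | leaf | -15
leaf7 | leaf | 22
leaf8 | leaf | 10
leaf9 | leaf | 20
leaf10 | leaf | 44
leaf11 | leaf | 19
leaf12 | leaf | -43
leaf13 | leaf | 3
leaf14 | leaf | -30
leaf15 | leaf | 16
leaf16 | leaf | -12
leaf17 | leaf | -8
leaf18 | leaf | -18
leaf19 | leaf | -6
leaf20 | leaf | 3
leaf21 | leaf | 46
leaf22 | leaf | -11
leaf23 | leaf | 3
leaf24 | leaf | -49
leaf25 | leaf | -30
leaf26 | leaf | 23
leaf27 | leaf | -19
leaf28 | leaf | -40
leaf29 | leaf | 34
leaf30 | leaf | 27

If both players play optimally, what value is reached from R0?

E (Jamal): min(-37, 44) = -37
F (Jamal): min(8, -47) = -47
A (Chen): max(-37, -47) = -37
G (Jamal): min(28, -15, 22) = -15
H (Jamal): min(10, 20, 44) = 10
J (Jamal): min(19, -43, 3) = -43
B (Chen): max(-15, 10, -43) = 10
K (Jamal): min(-30, 16, -12) = -30
L (Jamal): min(-8, -18, -6) = -18
M (Jamal): min(3, 46, -11) = -11
C (Chen): max(-30, -18, -11) = -11
N (Jamal): min(3, -49) = -49
P (Jamal): min(-30, 23, -19, -40) = -40
Q (Jamal): min(34, 27) = 27
D (Chen): max(-49, -40, 27) = 27
R0 (Jamal): min(-37, 10, -11, 27) = -37

-37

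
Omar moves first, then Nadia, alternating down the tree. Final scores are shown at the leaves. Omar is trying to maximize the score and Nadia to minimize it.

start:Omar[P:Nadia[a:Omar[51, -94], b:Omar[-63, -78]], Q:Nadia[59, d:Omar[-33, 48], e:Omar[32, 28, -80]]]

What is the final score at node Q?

d (Omar): max(-33, 48) = 48
e (Omar): max(32, 28, -80) = 32
Q (Nadia): min(59, 48, 32) = 32

32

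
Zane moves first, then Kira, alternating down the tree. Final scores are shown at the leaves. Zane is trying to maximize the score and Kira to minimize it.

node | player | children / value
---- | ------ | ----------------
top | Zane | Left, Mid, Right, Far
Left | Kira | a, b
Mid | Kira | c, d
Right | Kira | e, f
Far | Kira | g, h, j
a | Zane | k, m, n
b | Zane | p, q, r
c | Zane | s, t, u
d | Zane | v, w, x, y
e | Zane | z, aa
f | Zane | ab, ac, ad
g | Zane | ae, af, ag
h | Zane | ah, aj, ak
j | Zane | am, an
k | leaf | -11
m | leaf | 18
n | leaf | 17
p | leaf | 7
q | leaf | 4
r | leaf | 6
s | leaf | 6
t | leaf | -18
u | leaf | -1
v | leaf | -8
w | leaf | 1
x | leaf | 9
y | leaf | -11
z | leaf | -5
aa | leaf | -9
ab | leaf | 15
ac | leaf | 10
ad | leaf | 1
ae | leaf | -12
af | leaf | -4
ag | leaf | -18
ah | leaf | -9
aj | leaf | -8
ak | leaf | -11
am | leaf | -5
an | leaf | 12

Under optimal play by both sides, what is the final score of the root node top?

a (Zane): max(-11, 18, 17) = 18
b (Zane): max(7, 4, 6) = 7
Left (Kira): min(18, 7) = 7
c (Zane): max(6, -18, -1) = 6
d (Zane): max(-8, 1, 9, -11) = 9
Mid (Kira): min(6, 9) = 6
e (Zane): max(-5, -9) = -5
f (Zane): max(15, 10, 1) = 15
Right (Kira): min(-5, 15) = -5
g (Zane): max(-12, -4, -18) = -4
h (Zane): max(-9, -8, -11) = -8
j (Zane): max(-5, 12) = 12
Far (Kira): min(-4, -8, 12) = -8
top (Zane): max(7, 6, -5, -8) = 7

7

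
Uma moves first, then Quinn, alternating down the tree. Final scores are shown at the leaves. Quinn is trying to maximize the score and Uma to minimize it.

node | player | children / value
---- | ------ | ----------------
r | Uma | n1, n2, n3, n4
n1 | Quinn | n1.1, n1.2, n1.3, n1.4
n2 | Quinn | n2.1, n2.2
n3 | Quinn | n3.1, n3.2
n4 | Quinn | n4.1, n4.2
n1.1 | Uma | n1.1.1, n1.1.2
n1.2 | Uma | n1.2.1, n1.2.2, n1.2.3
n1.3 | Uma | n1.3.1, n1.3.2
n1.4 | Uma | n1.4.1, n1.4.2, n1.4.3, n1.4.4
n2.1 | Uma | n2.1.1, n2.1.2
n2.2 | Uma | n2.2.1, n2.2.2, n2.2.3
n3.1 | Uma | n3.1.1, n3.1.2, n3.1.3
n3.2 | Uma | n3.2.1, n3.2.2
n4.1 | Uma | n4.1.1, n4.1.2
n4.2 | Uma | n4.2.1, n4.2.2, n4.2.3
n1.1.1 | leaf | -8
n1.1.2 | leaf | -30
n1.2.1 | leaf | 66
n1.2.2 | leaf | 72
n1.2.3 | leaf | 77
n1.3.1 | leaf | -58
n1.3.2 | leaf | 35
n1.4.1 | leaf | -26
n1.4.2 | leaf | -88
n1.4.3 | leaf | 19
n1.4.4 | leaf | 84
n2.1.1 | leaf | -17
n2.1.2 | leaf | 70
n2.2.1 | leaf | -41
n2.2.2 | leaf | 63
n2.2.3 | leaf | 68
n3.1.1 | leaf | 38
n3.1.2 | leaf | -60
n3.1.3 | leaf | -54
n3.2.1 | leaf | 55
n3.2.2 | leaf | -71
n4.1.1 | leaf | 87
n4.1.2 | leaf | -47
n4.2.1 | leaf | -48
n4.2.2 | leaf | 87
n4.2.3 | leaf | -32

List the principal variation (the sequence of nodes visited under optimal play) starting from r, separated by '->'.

n1.1 (Uma): min(-8, -30) = -30
n1.2 (Uma): min(66, 72, 77) = 66
n1.3 (Uma): min(-58, 35) = -58
n1.4 (Uma): min(-26, -88, 19, 84) = -88
n1 (Quinn): max(-30, 66, -58, -88) = 66
n2.1 (Uma): min(-17, 70) = -17
n2.2 (Uma): min(-41, 63, 68) = -41
n2 (Quinn): max(-17, -41) = -17
n3.1 (Uma): min(38, -60, -54) = -60
n3.2 (Uma): min(55, -71) = -71
n3 (Quinn): max(-60, -71) = -60
n4.1 (Uma): min(87, -47) = -47
n4.2 (Uma): min(-48, 87, -32) = -48
n4 (Quinn): max(-47, -48) = -47
r (Uma): min(66, -17, -60, -47) = -60
At r, Uma picks n3 (lowest: -60).
At n3, Quinn picks n3.1 (highest: -60).
At n3.1, Uma picks n3.1.2 (lowest: -60).
Terminal value -60.

r -> n3 -> n3.1 -> n3.1.2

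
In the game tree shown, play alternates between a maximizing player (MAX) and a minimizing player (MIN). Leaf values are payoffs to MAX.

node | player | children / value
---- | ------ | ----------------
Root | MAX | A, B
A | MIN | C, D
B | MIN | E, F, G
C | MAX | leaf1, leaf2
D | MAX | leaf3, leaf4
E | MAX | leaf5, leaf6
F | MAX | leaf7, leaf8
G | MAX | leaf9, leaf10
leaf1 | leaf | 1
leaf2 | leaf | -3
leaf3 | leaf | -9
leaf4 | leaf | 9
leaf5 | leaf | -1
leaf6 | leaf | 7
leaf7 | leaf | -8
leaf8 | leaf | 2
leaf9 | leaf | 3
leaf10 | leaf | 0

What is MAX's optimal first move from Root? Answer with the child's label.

B

C (MAX): max(1, -3) = 1
D (MAX): max(-9, 9) = 9
A (MIN): min(1, 9) = 1
E (MAX): max(-1, 7) = 7
F (MAX): max(-8, 2) = 2
G (MAX): max(3, 0) = 3
B (MIN): min(7, 2, 3) = 2
Root (MAX): max(1, 2) = 2
MAX at Root wants the highest of {A=1, B=2}, so chooses B.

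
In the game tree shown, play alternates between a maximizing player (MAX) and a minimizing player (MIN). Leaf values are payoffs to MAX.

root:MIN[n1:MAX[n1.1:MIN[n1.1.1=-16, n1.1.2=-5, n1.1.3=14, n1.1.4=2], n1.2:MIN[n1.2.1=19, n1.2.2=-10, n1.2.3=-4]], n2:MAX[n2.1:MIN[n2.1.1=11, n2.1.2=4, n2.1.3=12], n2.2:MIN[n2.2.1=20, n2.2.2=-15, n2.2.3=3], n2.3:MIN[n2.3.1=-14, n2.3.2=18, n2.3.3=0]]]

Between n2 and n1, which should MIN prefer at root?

n2.1 (MIN): min(11, 4, 12) = 4
n2.2 (MIN): min(20, -15, 3) = -15
n2.3 (MIN): min(-14, 18, 0) = -14
n2 (MAX): max(4, -15, -14) = 4
n1.1 (MIN): min(-16, -5, 14, 2) = -16
n1.2 (MIN): min(19, -10, -4) = -10
n1 (MAX): max(-16, -10) = -10
MIN prefers the lower value; n2=4, n1=-10. n1 is better since -10 < 4.

n1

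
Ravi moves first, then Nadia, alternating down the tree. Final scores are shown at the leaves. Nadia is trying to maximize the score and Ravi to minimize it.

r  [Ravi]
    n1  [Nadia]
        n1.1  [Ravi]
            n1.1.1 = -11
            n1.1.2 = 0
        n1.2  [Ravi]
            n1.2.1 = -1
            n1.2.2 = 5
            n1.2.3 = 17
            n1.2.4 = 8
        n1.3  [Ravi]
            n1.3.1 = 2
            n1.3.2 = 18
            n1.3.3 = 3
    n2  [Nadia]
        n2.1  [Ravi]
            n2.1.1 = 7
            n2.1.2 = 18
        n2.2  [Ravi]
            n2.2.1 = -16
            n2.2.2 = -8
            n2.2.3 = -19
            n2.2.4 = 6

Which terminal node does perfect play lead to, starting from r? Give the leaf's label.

n1.1 (Ravi): min(-11, 0) = -11
n1.2 (Ravi): min(-1, 5, 17, 8) = -1
n1.3 (Ravi): min(2, 18, 3) = 2
n1 (Nadia): max(-11, -1, 2) = 2
n2.1 (Ravi): min(7, 18) = 7
n2.2 (Ravi): min(-16, -8, -19, 6) = -19
n2 (Nadia): max(7, -19) = 7
r (Ravi): min(2, 7) = 2
At r, Ravi picks n1 (lowest: 2).
At n1, Nadia picks n1.3 (highest: 2).
At n1.3, Ravi picks n1.3.1 (lowest: 2).
Terminal value 2.

n1.3.1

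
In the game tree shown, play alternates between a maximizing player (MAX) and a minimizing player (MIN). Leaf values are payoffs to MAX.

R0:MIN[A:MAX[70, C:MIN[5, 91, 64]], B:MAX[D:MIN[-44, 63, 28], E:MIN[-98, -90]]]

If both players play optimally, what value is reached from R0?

-44

C (MIN): min(5, 91, 64) = 5
A (MAX): max(70, 5) = 70
D (MIN): min(-44, 63, 28) = -44
E (MIN): min(-98, -90) = -98
B (MAX): max(-44, -98) = -44
R0 (MIN): min(70, -44) = -44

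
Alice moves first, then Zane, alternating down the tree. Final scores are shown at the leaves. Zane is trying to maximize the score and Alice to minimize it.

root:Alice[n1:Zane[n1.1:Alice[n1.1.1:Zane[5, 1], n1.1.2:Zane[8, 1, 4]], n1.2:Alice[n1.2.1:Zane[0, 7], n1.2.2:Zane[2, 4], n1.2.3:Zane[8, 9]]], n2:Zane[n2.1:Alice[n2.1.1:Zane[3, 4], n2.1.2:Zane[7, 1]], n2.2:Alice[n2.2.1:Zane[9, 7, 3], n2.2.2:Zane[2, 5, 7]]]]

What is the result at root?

5

n1.1.1 (Zane): max(5, 1) = 5
n1.1.2 (Zane): max(8, 1, 4) = 8
n1.1 (Alice): min(5, 8) = 5
n1.2.1 (Zane): max(0, 7) = 7
n1.2.2 (Zane): max(2, 4) = 4
n1.2.3 (Zane): max(8, 9) = 9
n1.2 (Alice): min(7, 4, 9) = 4
n1 (Zane): max(5, 4) = 5
n2.1.1 (Zane): max(3, 4) = 4
n2.1.2 (Zane): max(7, 1) = 7
n2.1 (Alice): min(4, 7) = 4
n2.2.1 (Zane): max(9, 7, 3) = 9
n2.2.2 (Zane): max(2, 5, 7) = 7
n2.2 (Alice): min(9, 7) = 7
n2 (Zane): max(4, 7) = 7
root (Alice): min(5, 7) = 5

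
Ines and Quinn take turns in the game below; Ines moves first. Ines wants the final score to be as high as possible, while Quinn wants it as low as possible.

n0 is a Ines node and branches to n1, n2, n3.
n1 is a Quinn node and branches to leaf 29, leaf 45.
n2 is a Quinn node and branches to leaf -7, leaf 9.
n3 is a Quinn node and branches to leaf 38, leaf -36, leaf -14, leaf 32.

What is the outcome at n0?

29

n1 (Quinn): min(29, 45) = 29
n2 (Quinn): min(-7, 9) = -7
n3 (Quinn): min(38, -36, -14, 32) = -36
n0 (Ines): max(29, -7, -36) = 29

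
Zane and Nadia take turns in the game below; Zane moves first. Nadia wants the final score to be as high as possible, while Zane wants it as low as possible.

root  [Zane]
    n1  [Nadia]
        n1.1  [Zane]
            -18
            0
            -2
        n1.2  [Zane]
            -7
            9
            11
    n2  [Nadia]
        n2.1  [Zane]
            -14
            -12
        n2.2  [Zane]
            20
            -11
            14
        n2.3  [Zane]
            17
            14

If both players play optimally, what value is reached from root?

-7

n1.1 (Zane): min(-18, 0, -2) = -18
n1.2 (Zane): min(-7, 9, 11) = -7
n1 (Nadia): max(-18, -7) = -7
n2.1 (Zane): min(-14, -12) = -14
n2.2 (Zane): min(20, -11, 14) = -11
n2.3 (Zane): min(17, 14) = 14
n2 (Nadia): max(-14, -11, 14) = 14
root (Zane): min(-7, 14) = -7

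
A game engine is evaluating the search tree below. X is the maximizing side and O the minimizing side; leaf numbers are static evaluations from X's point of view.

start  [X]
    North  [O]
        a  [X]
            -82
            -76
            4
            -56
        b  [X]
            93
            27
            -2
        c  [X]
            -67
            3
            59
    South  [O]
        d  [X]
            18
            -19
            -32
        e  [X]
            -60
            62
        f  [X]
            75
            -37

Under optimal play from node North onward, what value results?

4

a (X): max(-82, -76, 4, -56) = 4
b (X): max(93, 27, -2) = 93
c (X): max(-67, 3, 59) = 59
North (O): min(4, 93, 59) = 4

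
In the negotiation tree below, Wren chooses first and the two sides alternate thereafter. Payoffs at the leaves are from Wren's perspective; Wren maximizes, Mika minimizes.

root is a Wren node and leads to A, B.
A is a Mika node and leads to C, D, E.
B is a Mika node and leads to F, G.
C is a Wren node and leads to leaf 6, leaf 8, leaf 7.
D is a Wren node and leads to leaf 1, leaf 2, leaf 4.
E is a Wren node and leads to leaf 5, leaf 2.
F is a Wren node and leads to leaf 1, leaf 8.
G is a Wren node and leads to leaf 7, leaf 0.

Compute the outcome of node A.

C (Wren): max(6, 8, 7) = 8
D (Wren): max(1, 2, 4) = 4
E (Wren): max(5, 2) = 5
A (Mika): min(8, 4, 5) = 4

4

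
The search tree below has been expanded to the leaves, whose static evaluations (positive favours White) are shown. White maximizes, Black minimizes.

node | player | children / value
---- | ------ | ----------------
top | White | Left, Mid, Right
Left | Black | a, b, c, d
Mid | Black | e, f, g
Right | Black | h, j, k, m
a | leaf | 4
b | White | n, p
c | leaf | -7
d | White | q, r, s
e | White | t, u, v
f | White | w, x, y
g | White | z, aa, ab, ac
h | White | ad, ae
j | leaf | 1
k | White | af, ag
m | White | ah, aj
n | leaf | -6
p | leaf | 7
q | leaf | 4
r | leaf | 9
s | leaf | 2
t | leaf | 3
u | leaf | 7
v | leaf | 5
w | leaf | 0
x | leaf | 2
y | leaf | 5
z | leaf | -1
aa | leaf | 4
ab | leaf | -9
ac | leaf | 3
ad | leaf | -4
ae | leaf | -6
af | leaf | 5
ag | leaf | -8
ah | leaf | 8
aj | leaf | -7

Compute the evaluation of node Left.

-7

b (White): max(-6, 7) = 7
d (White): max(4, 9, 2) = 9
Left (Black): min(4, 7, -7, 9) = -7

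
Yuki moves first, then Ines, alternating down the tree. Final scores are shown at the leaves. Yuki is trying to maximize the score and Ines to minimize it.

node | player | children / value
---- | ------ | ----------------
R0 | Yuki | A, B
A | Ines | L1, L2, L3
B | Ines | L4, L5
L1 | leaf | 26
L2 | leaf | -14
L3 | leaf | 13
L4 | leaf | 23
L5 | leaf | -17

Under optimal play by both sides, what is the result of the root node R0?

-14

A (Ines): min(26, -14, 13) = -14
B (Ines): min(23, -17) = -17
R0 (Yuki): max(-14, -17) = -14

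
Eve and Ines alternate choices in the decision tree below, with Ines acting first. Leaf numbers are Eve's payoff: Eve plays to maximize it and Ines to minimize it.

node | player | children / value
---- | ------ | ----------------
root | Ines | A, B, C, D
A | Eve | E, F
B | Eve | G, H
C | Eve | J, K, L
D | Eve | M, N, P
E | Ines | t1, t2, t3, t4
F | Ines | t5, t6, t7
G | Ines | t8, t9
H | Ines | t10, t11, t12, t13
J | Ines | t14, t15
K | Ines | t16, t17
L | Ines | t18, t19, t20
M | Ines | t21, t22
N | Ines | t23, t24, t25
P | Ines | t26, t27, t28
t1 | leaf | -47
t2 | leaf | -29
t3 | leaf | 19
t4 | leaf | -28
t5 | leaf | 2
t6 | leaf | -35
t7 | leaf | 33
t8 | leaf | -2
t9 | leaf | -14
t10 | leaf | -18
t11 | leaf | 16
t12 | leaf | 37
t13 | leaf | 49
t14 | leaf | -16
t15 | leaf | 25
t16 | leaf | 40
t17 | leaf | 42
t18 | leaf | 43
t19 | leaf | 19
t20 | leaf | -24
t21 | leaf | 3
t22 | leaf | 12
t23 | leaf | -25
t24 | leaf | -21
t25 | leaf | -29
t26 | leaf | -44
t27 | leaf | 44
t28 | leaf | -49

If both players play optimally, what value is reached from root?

E (Ines): min(-47, -29, 19, -28) = -47
F (Ines): min(2, -35, 33) = -35
A (Eve): max(-47, -35) = -35
G (Ines): min(-2, -14) = -14
H (Ines): min(-18, 16, 37, 49) = -18
B (Eve): max(-14, -18) = -14
J (Ines): min(-16, 25) = -16
K (Ines): min(40, 42) = 40
L (Ines): min(43, 19, -24) = -24
C (Eve): max(-16, 40, -24) = 40
M (Ines): min(3, 12) = 3
N (Ines): min(-25, -21, -29) = -29
P (Ines): min(-44, 44, -49) = -49
D (Eve): max(3, -29, -49) = 3
root (Ines): min(-35, -14, 40, 3) = -35

-35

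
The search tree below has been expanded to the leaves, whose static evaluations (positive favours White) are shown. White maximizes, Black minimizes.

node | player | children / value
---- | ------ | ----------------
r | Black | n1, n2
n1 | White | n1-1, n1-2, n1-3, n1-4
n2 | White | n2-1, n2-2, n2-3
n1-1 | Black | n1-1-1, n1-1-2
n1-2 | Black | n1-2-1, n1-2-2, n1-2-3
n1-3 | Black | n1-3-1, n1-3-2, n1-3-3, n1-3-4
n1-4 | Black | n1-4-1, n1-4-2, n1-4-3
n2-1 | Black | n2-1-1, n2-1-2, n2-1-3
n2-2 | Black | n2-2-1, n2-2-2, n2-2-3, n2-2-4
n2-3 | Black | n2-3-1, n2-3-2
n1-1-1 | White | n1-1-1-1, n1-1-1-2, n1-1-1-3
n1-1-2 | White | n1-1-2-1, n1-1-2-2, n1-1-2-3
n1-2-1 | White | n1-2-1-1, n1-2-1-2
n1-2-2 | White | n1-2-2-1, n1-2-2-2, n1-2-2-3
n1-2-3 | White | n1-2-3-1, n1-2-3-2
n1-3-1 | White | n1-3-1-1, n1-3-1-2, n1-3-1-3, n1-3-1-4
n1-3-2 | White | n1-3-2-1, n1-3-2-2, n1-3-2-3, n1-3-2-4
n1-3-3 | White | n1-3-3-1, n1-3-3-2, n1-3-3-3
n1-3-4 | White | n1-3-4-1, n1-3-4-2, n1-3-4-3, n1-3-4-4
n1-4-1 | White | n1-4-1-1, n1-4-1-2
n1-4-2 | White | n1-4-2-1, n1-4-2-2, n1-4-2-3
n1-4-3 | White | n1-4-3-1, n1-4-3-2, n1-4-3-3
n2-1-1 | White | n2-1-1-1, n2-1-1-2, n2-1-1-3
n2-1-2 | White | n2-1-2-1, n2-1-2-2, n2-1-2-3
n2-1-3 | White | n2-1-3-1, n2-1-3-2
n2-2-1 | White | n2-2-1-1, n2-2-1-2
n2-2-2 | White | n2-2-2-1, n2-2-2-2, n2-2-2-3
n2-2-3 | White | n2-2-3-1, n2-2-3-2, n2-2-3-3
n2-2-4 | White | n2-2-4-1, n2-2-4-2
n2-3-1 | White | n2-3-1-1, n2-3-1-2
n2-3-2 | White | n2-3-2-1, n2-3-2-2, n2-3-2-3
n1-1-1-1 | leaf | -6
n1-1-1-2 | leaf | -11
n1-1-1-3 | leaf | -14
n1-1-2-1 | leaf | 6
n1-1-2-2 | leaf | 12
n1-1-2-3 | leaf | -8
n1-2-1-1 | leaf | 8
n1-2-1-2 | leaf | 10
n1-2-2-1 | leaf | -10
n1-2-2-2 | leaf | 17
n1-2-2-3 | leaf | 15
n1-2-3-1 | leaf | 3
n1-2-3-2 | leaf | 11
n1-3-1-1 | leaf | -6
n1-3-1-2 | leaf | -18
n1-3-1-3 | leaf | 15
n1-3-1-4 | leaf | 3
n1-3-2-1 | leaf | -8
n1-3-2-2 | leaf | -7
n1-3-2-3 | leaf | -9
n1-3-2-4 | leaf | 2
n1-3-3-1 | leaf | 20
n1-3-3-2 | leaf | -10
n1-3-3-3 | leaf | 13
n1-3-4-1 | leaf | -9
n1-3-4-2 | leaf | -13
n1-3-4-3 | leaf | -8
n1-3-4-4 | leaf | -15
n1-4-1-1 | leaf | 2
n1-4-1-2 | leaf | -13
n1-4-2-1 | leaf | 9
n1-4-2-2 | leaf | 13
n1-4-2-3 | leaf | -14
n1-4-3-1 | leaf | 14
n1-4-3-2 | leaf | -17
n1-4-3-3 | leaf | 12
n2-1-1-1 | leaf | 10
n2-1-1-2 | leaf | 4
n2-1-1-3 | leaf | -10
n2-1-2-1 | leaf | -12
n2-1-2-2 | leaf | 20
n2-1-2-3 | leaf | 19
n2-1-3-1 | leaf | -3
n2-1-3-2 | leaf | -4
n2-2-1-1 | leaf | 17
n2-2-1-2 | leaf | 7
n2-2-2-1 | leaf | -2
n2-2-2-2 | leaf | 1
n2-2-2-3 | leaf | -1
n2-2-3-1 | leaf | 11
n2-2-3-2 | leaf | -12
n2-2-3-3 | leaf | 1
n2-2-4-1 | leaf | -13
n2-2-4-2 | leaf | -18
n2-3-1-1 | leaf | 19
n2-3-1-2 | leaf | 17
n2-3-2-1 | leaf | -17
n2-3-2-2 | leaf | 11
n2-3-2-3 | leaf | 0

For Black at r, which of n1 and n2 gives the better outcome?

n1-1-1 (White): max(-6, -11, -14) = -6
n1-1-2 (White): max(6, 12, -8) = 12
n1-1 (Black): min(-6, 12) = -6
n1-2-1 (White): max(8, 10) = 10
n1-2-2 (White): max(-10, 17, 15) = 17
n1-2-3 (White): max(3, 11) = 11
n1-2 (Black): min(10, 17, 11) = 10
n1-3-1 (White): max(-6, -18, 15, 3) = 15
n1-3-2 (White): max(-8, -7, -9, 2) = 2
n1-3-3 (White): max(20, -10, 13) = 20
n1-3-4 (White): max(-9, -13, -8, -15) = -8
n1-3 (Black): min(15, 2, 20, -8) = -8
n1-4-1 (White): max(2, -13) = 2
n1-4-2 (White): max(9, 13, -14) = 13
n1-4-3 (White): max(14, -17, 12) = 14
n1-4 (Black): min(2, 13, 14) = 2
n1 (White): max(-6, 10, -8, 2) = 10
n2-1-1 (White): max(10, 4, -10) = 10
n2-1-2 (White): max(-12, 20, 19) = 20
n2-1-3 (White): max(-3, -4) = -3
n2-1 (Black): min(10, 20, -3) = -3
n2-2-1 (White): max(17, 7) = 17
n2-2-2 (White): max(-2, 1, -1) = 1
n2-2-3 (White): max(11, -12, 1) = 11
n2-2-4 (White): max(-13, -18) = -13
n2-2 (Black): min(17, 1, 11, -13) = -13
n2-3-1 (White): max(19, 17) = 19
n2-3-2 (White): max(-17, 11, 0) = 11
n2-3 (Black): min(19, 11) = 11
n2 (White): max(-3, -13, 11) = 11
Black prefers the lower value; n1=10, n2=11. n1 is better since 10 < 11.

n1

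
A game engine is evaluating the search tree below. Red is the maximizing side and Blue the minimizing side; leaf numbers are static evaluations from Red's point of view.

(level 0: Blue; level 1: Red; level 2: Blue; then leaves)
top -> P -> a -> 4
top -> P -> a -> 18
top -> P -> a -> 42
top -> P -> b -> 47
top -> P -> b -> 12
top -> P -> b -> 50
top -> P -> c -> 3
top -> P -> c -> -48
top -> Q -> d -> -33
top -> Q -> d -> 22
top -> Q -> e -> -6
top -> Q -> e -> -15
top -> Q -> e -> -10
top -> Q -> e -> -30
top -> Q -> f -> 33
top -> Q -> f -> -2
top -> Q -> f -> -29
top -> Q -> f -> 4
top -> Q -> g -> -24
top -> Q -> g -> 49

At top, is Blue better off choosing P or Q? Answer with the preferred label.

a (Blue): min(4, 18, 42) = 4
b (Blue): min(47, 12, 50) = 12
c (Blue): min(3, -48) = -48
P (Red): max(4, 12, -48) = 12
d (Blue): min(-33, 22) = -33
e (Blue): min(-6, -15, -10, -30) = -30
f (Blue): min(33, -2, -29, 4) = -29
g (Blue): min(-24, 49) = -24
Q (Red): max(-33, -30, -29, -24) = -24
Blue prefers the lower value; P=12, Q=-24. Q is better since -24 < 12.

Q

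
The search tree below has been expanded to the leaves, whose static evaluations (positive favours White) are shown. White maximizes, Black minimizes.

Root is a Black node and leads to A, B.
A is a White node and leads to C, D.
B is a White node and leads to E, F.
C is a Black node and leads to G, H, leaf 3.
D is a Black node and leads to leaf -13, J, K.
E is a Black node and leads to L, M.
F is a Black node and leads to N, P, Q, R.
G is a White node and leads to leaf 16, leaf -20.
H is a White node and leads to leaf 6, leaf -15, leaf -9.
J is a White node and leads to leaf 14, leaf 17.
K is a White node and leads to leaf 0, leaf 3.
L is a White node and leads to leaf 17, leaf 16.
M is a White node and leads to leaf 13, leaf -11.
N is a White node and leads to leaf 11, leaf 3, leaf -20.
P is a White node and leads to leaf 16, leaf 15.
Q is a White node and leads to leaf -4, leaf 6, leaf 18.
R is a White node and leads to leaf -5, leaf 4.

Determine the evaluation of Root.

3

G (White): max(16, -20) = 16
H (White): max(6, -15, -9) = 6
C (Black): min(16, 6, 3) = 3
J (White): max(14, 17) = 17
K (White): max(0, 3) = 3
D (Black): min(-13, 17, 3) = -13
A (White): max(3, -13) = 3
L (White): max(17, 16) = 17
M (White): max(13, -11) = 13
E (Black): min(17, 13) = 13
N (White): max(11, 3, -20) = 11
P (White): max(16, 15) = 16
Q (White): max(-4, 6, 18) = 18
R (White): max(-5, 4) = 4
F (Black): min(11, 16, 18, 4) = 4
B (White): max(13, 4) = 13
Root (Black): min(3, 13) = 3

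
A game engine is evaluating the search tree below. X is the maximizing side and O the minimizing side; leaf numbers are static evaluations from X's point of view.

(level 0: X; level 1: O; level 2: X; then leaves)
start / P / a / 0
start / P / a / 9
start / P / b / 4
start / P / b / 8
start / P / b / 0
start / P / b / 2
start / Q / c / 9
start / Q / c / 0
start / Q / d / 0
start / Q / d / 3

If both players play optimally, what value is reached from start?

a (X): max(0, 9) = 9
b (X): max(4, 8, 0, 2) = 8
P (O): min(9, 8) = 8
c (X): max(9, 0) = 9
d (X): max(0, 3) = 3
Q (O): min(9, 3) = 3
start (X): max(8, 3) = 8

8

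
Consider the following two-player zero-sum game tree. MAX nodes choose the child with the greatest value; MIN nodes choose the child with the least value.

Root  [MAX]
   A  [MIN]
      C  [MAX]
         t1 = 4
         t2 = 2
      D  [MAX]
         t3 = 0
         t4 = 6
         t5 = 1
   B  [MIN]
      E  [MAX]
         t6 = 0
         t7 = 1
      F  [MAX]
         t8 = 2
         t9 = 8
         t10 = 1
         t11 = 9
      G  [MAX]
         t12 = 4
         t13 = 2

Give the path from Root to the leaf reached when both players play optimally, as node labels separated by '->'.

Root -> A -> C -> t1

C (MAX): max(4, 2) = 4
D (MAX): max(0, 6, 1) = 6
A (MIN): min(4, 6) = 4
E (MAX): max(0, 1) = 1
F (MAX): max(2, 8, 1, 9) = 9
G (MAX): max(4, 2) = 4
B (MIN): min(1, 9, 4) = 1
Root (MAX): max(4, 1) = 4
At Root, MAX picks A (highest: 4).
At A, MIN picks C (lowest: 4).
At C, MAX picks t1 (highest: 4).
Terminal value 4.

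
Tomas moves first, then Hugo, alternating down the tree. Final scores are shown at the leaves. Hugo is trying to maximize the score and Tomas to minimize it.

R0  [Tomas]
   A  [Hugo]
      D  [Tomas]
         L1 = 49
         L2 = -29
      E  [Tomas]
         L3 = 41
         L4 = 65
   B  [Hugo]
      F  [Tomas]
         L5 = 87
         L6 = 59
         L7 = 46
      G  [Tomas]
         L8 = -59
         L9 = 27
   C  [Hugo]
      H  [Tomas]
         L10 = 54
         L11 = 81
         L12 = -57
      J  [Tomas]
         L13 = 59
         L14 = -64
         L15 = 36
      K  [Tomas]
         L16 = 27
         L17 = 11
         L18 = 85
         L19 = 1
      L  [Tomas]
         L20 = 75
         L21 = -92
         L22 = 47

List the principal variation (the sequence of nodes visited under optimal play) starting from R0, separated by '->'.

D (Tomas): min(49, -29) = -29
E (Tomas): min(41, 65) = 41
A (Hugo): max(-29, 41) = 41
F (Tomas): min(87, 59, 46) = 46
G (Tomas): min(-59, 27) = -59
B (Hugo): max(46, -59) = 46
H (Tomas): min(54, 81, -57) = -57
J (Tomas): min(59, -64, 36) = -64
K (Tomas): min(27, 11, 85, 1) = 1
L (Tomas): min(75, -92, 47) = -92
C (Hugo): max(-57, -64, 1, -92) = 1
R0 (Tomas): min(41, 46, 1) = 1
At R0, Tomas picks C (lowest: 1).
At C, Hugo picks K (highest: 1).
At K, Tomas picks L19 (lowest: 1).
Terminal value 1.

R0 -> C -> K -> L19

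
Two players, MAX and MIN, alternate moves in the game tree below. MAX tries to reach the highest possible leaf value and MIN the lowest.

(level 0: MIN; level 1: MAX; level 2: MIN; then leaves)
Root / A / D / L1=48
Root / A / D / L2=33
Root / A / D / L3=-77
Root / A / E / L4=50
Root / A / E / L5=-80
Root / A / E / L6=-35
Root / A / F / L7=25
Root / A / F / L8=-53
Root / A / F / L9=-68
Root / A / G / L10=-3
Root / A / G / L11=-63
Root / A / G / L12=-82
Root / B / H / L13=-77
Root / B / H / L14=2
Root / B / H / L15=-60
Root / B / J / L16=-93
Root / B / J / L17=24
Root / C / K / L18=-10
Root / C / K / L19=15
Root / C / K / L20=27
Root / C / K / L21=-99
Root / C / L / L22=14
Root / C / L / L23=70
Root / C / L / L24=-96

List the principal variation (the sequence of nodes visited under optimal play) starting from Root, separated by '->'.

D (MIN): min(48, 33, -77) = -77
E (MIN): min(50, -80, -35) = -80
F (MIN): min(25, -53, -68) = -68
G (MIN): min(-3, -63, -82) = -82
A (MAX): max(-77, -80, -68, -82) = -68
H (MIN): min(-77, 2, -60) = -77
J (MIN): min(-93, 24) = -93
B (MAX): max(-77, -93) = -77
K (MIN): min(-10, 15, 27, -99) = -99
L (MIN): min(14, 70, -96) = -96
C (MAX): max(-99, -96) = -96
Root (MIN): min(-68, -77, -96) = -96
At Root, MIN picks C (lowest: -96).
At C, MAX picks L (highest: -96).
At L, MIN picks L24 (lowest: -96).
Terminal value -96.

Root -> C -> L -> L24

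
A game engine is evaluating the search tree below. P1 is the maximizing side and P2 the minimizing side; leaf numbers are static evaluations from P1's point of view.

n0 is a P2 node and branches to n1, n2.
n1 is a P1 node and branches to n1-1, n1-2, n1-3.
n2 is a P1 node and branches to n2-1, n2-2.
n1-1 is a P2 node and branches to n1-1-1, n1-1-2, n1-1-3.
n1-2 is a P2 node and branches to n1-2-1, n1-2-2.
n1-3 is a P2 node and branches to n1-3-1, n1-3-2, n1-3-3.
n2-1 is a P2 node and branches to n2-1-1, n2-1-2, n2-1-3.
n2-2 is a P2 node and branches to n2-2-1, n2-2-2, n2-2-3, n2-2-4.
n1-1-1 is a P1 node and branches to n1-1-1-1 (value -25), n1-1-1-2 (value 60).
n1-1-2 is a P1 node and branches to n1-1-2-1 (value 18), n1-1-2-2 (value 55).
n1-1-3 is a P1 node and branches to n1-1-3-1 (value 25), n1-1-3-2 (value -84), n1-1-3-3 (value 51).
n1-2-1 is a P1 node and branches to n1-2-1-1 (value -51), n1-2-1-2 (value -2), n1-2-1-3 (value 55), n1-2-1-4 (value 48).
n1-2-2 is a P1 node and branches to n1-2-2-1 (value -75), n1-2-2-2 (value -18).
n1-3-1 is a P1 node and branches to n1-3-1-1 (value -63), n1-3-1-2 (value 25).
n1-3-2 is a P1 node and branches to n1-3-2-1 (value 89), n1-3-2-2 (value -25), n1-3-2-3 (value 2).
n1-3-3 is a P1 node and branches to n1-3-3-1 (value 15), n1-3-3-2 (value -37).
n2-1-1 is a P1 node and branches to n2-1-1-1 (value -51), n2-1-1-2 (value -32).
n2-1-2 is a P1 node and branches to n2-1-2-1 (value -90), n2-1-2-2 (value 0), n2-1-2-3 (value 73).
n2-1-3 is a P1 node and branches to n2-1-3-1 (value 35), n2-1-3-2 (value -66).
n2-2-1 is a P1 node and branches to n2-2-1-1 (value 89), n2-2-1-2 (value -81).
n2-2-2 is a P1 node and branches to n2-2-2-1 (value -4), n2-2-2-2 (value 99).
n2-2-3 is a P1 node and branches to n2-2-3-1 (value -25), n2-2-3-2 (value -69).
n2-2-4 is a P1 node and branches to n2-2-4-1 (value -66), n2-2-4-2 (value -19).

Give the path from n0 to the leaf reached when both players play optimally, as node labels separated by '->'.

n0 -> n2 -> n2-2 -> n2-2-3 -> n2-2-3-1

n1-1-1 (P1): max(-25, 60) = 60
n1-1-2 (P1): max(18, 55) = 55
n1-1-3 (P1): max(25, -84, 51) = 51
n1-1 (P2): min(60, 55, 51) = 51
n1-2-1 (P1): max(-51, -2, 55, 48) = 55
n1-2-2 (P1): max(-75, -18) = -18
n1-2 (P2): min(55, -18) = -18
n1-3-1 (P1): max(-63, 25) = 25
n1-3-2 (P1): max(89, -25, 2) = 89
n1-3-3 (P1): max(15, -37) = 15
n1-3 (P2): min(25, 89, 15) = 15
n1 (P1): max(51, -18, 15) = 51
n2-1-1 (P1): max(-51, -32) = -32
n2-1-2 (P1): max(-90, 0, 73) = 73
n2-1-3 (P1): max(35, -66) = 35
n2-1 (P2): min(-32, 73, 35) = -32
n2-2-1 (P1): max(89, -81) = 89
n2-2-2 (P1): max(-4, 99) = 99
n2-2-3 (P1): max(-25, -69) = -25
n2-2-4 (P1): max(-66, -19) = -19
n2-2 (P2): min(89, 99, -25, -19) = -25
n2 (P1): max(-32, -25) = -25
n0 (P2): min(51, -25) = -25
At n0, P2 picks n2 (lowest: -25).
At n2, P1 picks n2-2 (highest: -25).
At n2-2, P2 picks n2-2-3 (lowest: -25).
At n2-2-3, P1 picks n2-2-3-1 (highest: -25).
Terminal value -25.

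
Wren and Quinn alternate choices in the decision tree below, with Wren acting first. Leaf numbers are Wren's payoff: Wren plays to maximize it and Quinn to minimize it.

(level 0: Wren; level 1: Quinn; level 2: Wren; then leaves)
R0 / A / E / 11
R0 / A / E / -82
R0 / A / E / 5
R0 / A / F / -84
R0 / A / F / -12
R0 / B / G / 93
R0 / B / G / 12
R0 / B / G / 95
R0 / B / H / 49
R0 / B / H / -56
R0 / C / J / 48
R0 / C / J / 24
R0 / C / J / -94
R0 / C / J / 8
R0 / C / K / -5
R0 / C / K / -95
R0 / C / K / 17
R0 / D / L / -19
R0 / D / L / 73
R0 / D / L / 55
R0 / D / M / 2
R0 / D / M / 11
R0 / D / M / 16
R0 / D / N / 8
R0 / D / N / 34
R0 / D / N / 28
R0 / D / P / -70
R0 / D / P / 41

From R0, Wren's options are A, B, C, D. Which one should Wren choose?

E (Wren): max(11, -82, 5) = 11
F (Wren): max(-84, -12) = -12
A (Quinn): min(11, -12) = -12
G (Wren): max(93, 12, 95) = 95
H (Wren): max(49, -56) = 49
B (Quinn): min(95, 49) = 49
J (Wren): max(48, 24, -94, 8) = 48
K (Wren): max(-5, -95, 17) = 17
C (Quinn): min(48, 17) = 17
L (Wren): max(-19, 73, 55) = 73
M (Wren): max(2, 11, 16) = 16
N (Wren): max(8, 34, 28) = 34
P (Wren): max(-70, 41) = 41
D (Quinn): min(73, 16, 34, 41) = 16
R0 (Wren): max(-12, 49, 17, 16) = 49
Wren at R0 wants the highest of {A=-12, B=49, C=17, D=16}, so chooses B.

B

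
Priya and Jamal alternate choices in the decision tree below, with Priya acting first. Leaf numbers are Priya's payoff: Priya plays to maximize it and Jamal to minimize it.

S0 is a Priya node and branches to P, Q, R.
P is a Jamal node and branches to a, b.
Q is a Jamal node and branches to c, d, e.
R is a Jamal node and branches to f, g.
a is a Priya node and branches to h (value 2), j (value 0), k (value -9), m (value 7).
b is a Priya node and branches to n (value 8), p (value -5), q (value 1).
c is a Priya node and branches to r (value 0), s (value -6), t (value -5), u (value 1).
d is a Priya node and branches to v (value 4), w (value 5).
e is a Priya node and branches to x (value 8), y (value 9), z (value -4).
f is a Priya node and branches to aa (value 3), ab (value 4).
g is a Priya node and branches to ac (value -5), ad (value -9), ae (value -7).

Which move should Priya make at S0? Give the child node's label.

P

a (Priya): max(2, 0, -9, 7) = 7
b (Priya): max(8, -5, 1) = 8
P (Jamal): min(7, 8) = 7
c (Priya): max(0, -6, -5, 1) = 1
d (Priya): max(4, 5) = 5
e (Priya): max(8, 9, -4) = 9
Q (Jamal): min(1, 5, 9) = 1
f (Priya): max(3, 4) = 4
g (Priya): max(-5, -9, -7) = -5
R (Jamal): min(4, -5) = -5
S0 (Priya): max(7, 1, -5) = 7
Priya at S0 wants the highest of {P=7, Q=1, R=-5}, so chooses P.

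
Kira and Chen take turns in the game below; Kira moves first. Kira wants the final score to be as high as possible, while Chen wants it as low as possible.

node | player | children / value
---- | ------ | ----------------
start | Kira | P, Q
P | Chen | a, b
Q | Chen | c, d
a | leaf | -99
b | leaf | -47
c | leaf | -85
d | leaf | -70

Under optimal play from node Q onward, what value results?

-85

Q (Chen): min(-85, -70) = -85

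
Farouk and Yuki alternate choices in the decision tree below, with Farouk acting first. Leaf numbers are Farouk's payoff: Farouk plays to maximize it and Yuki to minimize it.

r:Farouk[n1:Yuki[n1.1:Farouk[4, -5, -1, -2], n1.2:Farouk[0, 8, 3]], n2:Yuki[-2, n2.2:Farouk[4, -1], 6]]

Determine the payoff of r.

4

n1.1 (Farouk): max(4, -5, -1, -2) = 4
n1.2 (Farouk): max(0, 8, 3) = 8
n1 (Yuki): min(4, 8) = 4
n2.2 (Farouk): max(4, -1) = 4
n2 (Yuki): min(-2, 4, 6) = -2
r (Farouk): max(4, -2) = 4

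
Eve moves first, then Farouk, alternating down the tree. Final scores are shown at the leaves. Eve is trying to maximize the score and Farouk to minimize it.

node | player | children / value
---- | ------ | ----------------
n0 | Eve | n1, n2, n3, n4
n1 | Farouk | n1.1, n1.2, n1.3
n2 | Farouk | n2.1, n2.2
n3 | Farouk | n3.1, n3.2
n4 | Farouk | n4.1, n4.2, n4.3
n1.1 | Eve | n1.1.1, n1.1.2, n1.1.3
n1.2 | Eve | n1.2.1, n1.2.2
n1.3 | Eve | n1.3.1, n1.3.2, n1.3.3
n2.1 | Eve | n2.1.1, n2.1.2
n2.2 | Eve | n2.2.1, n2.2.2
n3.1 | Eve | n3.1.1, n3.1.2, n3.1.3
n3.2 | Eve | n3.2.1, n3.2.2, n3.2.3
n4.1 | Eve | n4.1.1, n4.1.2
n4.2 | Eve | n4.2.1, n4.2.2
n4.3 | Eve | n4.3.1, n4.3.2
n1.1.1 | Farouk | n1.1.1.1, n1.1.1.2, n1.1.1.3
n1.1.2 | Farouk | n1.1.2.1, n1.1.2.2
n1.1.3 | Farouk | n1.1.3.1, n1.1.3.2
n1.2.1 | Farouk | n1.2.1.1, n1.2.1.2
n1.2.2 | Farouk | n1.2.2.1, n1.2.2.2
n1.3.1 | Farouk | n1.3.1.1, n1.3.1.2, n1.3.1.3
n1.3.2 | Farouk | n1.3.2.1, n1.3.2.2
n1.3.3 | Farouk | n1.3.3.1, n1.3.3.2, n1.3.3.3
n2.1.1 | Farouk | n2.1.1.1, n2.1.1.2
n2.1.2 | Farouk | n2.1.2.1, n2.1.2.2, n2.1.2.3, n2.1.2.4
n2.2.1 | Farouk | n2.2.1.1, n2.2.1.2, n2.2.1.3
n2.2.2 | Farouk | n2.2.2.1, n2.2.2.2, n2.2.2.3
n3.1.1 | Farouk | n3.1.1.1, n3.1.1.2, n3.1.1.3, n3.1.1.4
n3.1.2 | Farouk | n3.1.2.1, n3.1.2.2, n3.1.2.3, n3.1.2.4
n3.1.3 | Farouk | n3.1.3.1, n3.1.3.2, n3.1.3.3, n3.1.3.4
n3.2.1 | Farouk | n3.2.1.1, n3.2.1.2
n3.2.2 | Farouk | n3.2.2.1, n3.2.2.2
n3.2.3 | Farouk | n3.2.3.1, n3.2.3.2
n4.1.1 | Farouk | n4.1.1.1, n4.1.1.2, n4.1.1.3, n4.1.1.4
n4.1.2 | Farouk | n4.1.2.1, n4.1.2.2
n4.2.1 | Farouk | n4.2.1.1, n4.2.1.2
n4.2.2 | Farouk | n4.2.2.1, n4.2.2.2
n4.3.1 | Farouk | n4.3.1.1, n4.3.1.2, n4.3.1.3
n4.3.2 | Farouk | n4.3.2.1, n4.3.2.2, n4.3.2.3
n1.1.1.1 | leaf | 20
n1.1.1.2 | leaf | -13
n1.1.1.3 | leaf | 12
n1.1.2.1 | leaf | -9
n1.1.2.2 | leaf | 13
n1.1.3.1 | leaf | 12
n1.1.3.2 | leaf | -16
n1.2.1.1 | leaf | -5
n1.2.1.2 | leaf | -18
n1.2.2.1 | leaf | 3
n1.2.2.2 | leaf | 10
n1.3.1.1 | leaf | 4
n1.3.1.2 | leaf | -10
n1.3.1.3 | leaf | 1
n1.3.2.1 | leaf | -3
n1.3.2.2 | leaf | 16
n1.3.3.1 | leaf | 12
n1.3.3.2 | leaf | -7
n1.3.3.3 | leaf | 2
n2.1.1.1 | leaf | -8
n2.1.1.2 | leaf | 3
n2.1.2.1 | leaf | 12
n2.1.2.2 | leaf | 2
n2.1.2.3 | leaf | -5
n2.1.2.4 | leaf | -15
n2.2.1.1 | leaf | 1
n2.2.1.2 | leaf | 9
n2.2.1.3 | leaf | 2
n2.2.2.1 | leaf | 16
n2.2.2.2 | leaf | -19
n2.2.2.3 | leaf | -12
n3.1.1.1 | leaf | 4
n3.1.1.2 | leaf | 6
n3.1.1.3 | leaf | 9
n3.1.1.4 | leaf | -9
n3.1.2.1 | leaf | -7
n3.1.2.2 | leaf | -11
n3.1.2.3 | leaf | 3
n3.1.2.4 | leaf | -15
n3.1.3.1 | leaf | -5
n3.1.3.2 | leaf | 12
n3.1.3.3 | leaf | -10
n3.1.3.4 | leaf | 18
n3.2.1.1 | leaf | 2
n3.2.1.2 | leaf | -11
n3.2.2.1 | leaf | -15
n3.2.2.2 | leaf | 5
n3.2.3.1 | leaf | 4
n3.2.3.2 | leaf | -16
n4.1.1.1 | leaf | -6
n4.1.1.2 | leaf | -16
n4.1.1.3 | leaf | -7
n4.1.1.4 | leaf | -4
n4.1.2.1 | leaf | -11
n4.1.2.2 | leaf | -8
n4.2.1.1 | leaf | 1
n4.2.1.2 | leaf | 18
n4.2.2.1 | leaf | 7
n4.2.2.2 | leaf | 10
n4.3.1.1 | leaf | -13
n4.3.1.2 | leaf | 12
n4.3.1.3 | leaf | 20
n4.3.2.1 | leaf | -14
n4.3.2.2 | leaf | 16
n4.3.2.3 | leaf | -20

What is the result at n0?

-8

n1.1.1 (Farouk): min(20, -13, 12) = -13
n1.1.2 (Farouk): min(-9, 13) = -9
n1.1.3 (Farouk): min(12, -16) = -16
n1.1 (Eve): max(-13, -9, -16) = -9
n1.2.1 (Farouk): min(-5, -18) = -18
n1.2.2 (Farouk): min(3, 10) = 3
n1.2 (Eve): max(-18, 3) = 3
n1.3.1 (Farouk): min(4, -10, 1) = -10
n1.3.2 (Farouk): min(-3, 16) = -3
n1.3.3 (Farouk): min(12, -7, 2) = -7
n1.3 (Eve): max(-10, -3, -7) = -3
n1 (Farouk): min(-9, 3, -3) = -9
n2.1.1 (Farouk): min(-8, 3) = -8
n2.1.2 (Farouk): min(12, 2, -5, -15) = -15
n2.1 (Eve): max(-8, -15) = -8
n2.2.1 (Farouk): min(1, 9, 2) = 1
n2.2.2 (Farouk): min(16, -19, -12) = -19
n2.2 (Eve): max(1, -19) = 1
n2 (Farouk): min(-8, 1) = -8
n3.1.1 (Farouk): min(4, 6, 9, -9) = -9
n3.1.2 (Farouk): min(-7, -11, 3, -15) = -15
n3.1.3 (Farouk): min(-5, 12, -10, 18) = -10
n3.1 (Eve): max(-9, -15, -10) = -9
n3.2.1 (Farouk): min(2, -11) = -11
n3.2.2 (Farouk): min(-15, 5) = -15
n3.2.3 (Farouk): min(4, -16) = -16
n3.2 (Eve): max(-11, -15, -16) = -11
n3 (Farouk): min(-9, -11) = -11
n4.1.1 (Farouk): min(-6, -16, -7, -4) = -16
n4.1.2 (Farouk): min(-11, -8) = -11
n4.1 (Eve): max(-16, -11) = -11
n4.2.1 (Farouk): min(1, 18) = 1
n4.2.2 (Farouk): min(7, 10) = 7
n4.2 (Eve): max(1, 7) = 7
n4.3.1 (Farouk): min(-13, 12, 20) = -13
n4.3.2 (Farouk): min(-14, 16, -20) = -20
n4.3 (Eve): max(-13, -20) = -13
n4 (Farouk): min(-11, 7, -13) = -13
n0 (Eve): max(-9, -8, -11, -13) = -8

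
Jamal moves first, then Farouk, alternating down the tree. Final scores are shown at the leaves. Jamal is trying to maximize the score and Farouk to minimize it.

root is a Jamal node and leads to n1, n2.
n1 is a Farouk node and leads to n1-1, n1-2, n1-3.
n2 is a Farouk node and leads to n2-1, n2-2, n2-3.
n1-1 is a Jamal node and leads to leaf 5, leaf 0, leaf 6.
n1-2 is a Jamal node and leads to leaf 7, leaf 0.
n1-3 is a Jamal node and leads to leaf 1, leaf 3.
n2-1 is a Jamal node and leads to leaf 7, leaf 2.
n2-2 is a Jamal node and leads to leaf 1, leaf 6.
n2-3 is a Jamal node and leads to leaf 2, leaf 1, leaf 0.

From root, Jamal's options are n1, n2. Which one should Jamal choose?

n1-1 (Jamal): max(5, 0, 6) = 6
n1-2 (Jamal): max(7, 0) = 7
n1-3 (Jamal): max(1, 3) = 3
n1 (Farouk): min(6, 7, 3) = 3
n2-1 (Jamal): max(7, 2) = 7
n2-2 (Jamal): max(1, 6) = 6
n2-3 (Jamal): max(2, 1, 0) = 2
n2 (Farouk): min(7, 6, 2) = 2
root (Jamal): max(3, 2) = 3
Jamal at root wants the highest of {n1=3, n2=2}, so chooses n1.

n1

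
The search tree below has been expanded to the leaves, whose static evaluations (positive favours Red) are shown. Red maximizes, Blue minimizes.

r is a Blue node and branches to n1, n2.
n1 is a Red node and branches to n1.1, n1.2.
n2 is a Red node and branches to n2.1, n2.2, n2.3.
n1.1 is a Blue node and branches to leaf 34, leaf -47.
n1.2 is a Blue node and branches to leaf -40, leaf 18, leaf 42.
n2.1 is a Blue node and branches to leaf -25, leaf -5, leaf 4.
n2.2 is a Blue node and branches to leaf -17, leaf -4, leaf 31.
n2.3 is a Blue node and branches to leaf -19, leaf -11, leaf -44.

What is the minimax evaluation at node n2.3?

n2.3 (Blue): min(-19, -11, -44) = -44

-44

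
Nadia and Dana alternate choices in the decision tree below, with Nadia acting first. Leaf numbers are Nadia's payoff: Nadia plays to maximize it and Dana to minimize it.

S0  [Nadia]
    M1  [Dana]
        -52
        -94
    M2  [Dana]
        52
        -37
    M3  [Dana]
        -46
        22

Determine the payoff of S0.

-37

M1 (Dana): min(-52, -94) = -94
M2 (Dana): min(52, -37) = -37
M3 (Dana): min(-46, 22) = -46
S0 (Nadia): max(-94, -37, -46) = -37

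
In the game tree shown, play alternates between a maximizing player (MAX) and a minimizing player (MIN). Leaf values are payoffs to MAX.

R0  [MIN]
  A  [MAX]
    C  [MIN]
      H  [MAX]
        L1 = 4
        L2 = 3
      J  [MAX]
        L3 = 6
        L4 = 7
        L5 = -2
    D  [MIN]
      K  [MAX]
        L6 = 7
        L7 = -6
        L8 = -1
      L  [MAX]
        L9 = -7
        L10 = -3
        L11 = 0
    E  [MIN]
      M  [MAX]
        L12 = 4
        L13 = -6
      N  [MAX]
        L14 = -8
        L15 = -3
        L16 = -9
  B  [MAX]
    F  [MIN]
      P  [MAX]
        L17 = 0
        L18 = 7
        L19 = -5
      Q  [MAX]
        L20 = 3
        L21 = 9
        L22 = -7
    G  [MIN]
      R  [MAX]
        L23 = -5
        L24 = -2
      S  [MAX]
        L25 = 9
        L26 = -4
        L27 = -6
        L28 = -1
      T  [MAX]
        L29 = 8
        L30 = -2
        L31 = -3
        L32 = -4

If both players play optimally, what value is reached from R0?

H (MAX): max(4, 3) = 4
J (MAX): max(6, 7, -2) = 7
C (MIN): min(4, 7) = 4
K (MAX): max(7, -6, -1) = 7
L (MAX): max(-7, -3, 0) = 0
D (MIN): min(7, 0) = 0
M (MAX): max(4, -6) = 4
N (MAX): max(-8, -3, -9) = -3
E (MIN): min(4, -3) = -3
A (MAX): max(4, 0, -3) = 4
P (MAX): max(0, 7, -5) = 7
Q (MAX): max(3, 9, -7) = 9
F (MIN): min(7, 9) = 7
R (MAX): max(-5, -2) = -2
S (MAX): max(9, -4, -6, -1) = 9
T (MAX): max(8, -2, -3, -4) = 8
G (MIN): min(-2, 9, 8) = -2
B (MAX): max(7, -2) = 7
R0 (MIN): min(4, 7) = 4

4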